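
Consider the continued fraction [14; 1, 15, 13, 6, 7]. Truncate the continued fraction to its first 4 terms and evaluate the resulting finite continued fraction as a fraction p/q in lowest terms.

3122/209

Starting at the tail and folding back:
Start with 13.
15 + 1/(13/1) = 15 + 1/13 = 196/13
1 + 1/(196/13) = 1 + 13/196 = 209/196
14 + 1/(209/196) = 14 + 196/209 = 3122/209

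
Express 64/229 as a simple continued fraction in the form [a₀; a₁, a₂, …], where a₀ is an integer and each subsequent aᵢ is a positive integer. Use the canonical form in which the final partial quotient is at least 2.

[0; 3, 1, 1, 2, 1, 2, 3]

Repeatedly divide and take the remainder:
64 ÷ 229 → quotient 0, remainder 64
229 ÷ 64 → quotient 3, remainder 37
64 ÷ 37 → quotient 1, remainder 27
37 ÷ 27 → quotient 1, remainder 10
27 ÷ 10 → quotient 2, remainder 7
10 ÷ 7 → quotient 1, remainder 3
7 ÷ 3 → quotient 2, remainder 1
3 ÷ 1 → quotient 3, remainder 0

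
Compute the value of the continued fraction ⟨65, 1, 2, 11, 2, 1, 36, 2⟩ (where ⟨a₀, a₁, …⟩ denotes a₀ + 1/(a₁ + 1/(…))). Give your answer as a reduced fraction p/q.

512734/7807

Collapse the nested fraction from the inside out:
Start with 2.
36 + 1/(2/1) = 36 + 1/2 = 73/2
1 + 1/(73/2) = 1 + 2/73 = 75/73
2 + 1/(75/73) = 2 + 73/75 = 223/75
11 + 1/(223/75) = 11 + 75/223 = 2528/223
2 + 1/(2528/223) = 2 + 223/2528 = 5279/2528
1 + 1/(5279/2528) = 1 + 2528/5279 = 7807/5279
65 + 1/(7807/5279) = 65 + 5279/7807 = 512734/7807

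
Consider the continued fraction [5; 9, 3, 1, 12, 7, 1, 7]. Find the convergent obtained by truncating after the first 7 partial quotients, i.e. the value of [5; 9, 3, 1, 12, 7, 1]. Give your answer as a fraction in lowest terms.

a_0 = 5: 5/1
a_1 = 9: 46/9
a_2 = 3: 143/28
a_3 = 1: 189/37
a_4 = 12: 2411/472
a_5 = 7: 17066/3341
a_6 = 1: 19477/3813

19477/3813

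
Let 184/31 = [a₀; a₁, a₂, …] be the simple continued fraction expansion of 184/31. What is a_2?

184 = 5·31 + 29, so a_0 = 5
31 = 1·29 + 2, so a_1 = 1
29 = 14·2 + 1, so a_2 = 14

14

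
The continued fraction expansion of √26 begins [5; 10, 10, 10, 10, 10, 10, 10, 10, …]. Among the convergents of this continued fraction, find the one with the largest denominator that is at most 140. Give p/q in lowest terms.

515/101

a_0 = 5: 5/1  (≤ bound)
a_1 = 10: 51/10  (≤ bound)
a_2 = 10: 515/101  (≤ bound)
a_3 = 10: 5201/1020  (> 140, stop)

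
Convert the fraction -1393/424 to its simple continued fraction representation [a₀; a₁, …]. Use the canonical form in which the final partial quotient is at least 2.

[-4; 1, 2, 1, 1, 60]

⌊-1393/424⌋ = -4, remainder 303
⌊424/303⌋ = 1, remainder 121
⌊303/121⌋ = 2, remainder 61
⌊121/61⌋ = 1, remainder 60
⌊61/60⌋ = 1, remainder 1
⌊60/1⌋ = 60, remainder 0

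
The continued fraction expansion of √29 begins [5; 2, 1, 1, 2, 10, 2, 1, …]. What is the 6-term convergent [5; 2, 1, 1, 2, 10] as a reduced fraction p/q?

a_0 = 5: 5/1
a_1 = 2: 11/2
a_2 = 1: 16/3
a_3 = 1: 27/5
a_4 = 2: 70/13
a_5 = 10: 727/135

727/135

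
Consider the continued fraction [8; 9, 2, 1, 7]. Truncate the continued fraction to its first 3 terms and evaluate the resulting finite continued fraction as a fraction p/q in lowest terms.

Compute successive convergents:
a_0 = 8: 8/1
a_1 = 9: 73/9
a_2 = 2: 154/19

154/19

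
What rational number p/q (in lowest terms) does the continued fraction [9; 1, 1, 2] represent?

48/5

Use the convergent recurrence hₖ = aₖ·hₖ₋₁ + hₖ₋₂ (and likewise for the denominators kₖ):
a_0 = 9: 9/1
a_1 = 1: 10/1
a_2 = 1: 19/2
a_3 = 2: 48/5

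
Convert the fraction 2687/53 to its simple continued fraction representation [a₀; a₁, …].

Apply division with remainder until the remainder is 0:
2687 ÷ 53 → quotient 50, remainder 37
53 ÷ 37 → quotient 1, remainder 16
37 ÷ 16 → quotient 2, remainder 5
16 ÷ 5 → quotient 3, remainder 1
5 ÷ 1 → quotient 5, remainder 0

[50; 1, 2, 3, 5]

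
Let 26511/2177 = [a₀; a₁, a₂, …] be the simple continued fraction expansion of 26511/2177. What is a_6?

⌊26511/2177⌋ = 12, remainder 387
⌊2177/387⌋ = 5, remainder 242
⌊387/242⌋ = 1, remainder 145
⌊242/145⌋ = 1, remainder 97
⌊145/97⌋ = 1, remainder 48
⌊97/48⌋ = 2, remainder 1
⌊48/1⌋ = 48, remainder 0

48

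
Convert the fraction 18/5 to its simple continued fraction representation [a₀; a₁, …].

[3; 1, 1, 2]

18 = 3·5 + 3, so a_0 = 3
5 = 1·3 + 2, so a_1 = 1
3 = 1·2 + 1, so a_2 = 1
2 = 2·1 + 0, so a_3 = 2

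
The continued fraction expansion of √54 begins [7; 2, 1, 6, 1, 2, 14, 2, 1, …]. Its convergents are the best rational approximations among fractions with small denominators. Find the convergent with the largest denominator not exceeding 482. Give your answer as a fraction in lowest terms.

List convergents until the denominator exceeds the bound:
a_0 = 7: 7/1  (≤ bound)
a_1 = 2: 15/2  (≤ bound)
a_2 = 1: 22/3  (≤ bound)
a_3 = 6: 147/20  (≤ bound)
a_4 = 1: 169/23  (≤ bound)
a_5 = 2: 485/66  (≤ bound)
a_6 = 14: 6959/947  (> 482, stop)

485/66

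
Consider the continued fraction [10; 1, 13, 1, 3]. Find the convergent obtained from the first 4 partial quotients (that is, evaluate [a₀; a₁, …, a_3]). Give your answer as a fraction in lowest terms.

164/15

a_0 = 10: 10/1
a_1 = 1: 11/1
a_2 = 13: 153/14
a_3 = 1: 164/15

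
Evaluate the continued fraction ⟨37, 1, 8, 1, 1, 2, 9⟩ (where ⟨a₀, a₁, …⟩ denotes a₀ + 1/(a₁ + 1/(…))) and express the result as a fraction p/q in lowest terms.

Starting at the tail and folding back:
Start with 9.
2 + 1/(9/1) = 2 + 1/9 = 19/9
1 + 1/(19/9) = 1 + 9/19 = 28/19
1 + 1/(28/19) = 1 + 19/28 = 47/28
8 + 1/(47/28) = 8 + 28/47 = 404/47
1 + 1/(404/47) = 1 + 47/404 = 451/404
37 + 1/(451/404) = 37 + 404/451 = 17091/451

17091/451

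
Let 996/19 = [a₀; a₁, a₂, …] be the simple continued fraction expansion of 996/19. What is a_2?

2

996 ÷ 19 → quotient 52, remainder 8
19 ÷ 8 → quotient 2, remainder 3
8 ÷ 3 → quotient 2, remainder 2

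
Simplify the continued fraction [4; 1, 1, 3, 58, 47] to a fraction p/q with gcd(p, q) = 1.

87687/19183

Build up convergents one term at a time:
a_0 = 4: 4/1
a_1 = 1: 5/1
a_2 = 1: 9/2
a_3 = 3: 32/7
a_4 = 58: 1865/408
a_5 = 47: 87687/19183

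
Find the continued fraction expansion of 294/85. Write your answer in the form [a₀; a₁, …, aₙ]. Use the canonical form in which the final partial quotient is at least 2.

⌊294/85⌋ = 3, remainder 39
⌊85/39⌋ = 2, remainder 7
⌊39/7⌋ = 5, remainder 4
⌊7/4⌋ = 1, remainder 3
⌊4/3⌋ = 1, remainder 1
⌊3/1⌋ = 3, remainder 0

[3; 2, 5, 1, 1, 3]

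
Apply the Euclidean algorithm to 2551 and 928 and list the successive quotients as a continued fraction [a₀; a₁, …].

2551 ÷ 928 → quotient 2, remainder 695
928 ÷ 695 → quotient 1, remainder 233
695 ÷ 233 → quotient 2, remainder 229
233 ÷ 229 → quotient 1, remainder 4
229 ÷ 4 → quotient 57, remainder 1
4 ÷ 1 → quotient 4, remainder 0

[2; 1, 2, 1, 57, 4]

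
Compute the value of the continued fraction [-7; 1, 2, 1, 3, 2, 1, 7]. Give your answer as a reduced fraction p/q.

Use the convergent recurrence hₖ = aₖ·hₖ₋₁ + hₖ₋₂ (and likewise for the denominators kₖ):
a_0 = -7: -7/1
a_1 = 1: -6/1
a_2 = 2: -19/3
a_3 = 1: -25/4
a_4 = 3: -94/15
a_5 = 2: -213/34
a_6 = 1: -307/49
a_7 = 7: -2362/377

-2362/377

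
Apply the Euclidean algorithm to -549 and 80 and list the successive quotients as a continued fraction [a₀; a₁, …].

[-7; 7, 3, 1, 2]

-549 ÷ 80 → quotient -7, remainder 11
80 ÷ 11 → quotient 7, remainder 3
11 ÷ 3 → quotient 3, remainder 2
3 ÷ 2 → quotient 1, remainder 1
2 ÷ 1 → quotient 2, remainder 0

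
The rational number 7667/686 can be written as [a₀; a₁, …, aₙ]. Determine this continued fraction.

[11; 5, 1, 2, 40]

Apply division with remainder until the remainder is 0:
⌊7667/686⌋ = 11, remainder 121
⌊686/121⌋ = 5, remainder 81
⌊121/81⌋ = 1, remainder 40
⌊81/40⌋ = 2, remainder 1
⌊40/1⌋ = 40, remainder 0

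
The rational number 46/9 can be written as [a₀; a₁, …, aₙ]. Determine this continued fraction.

Apply division with remainder until the remainder is 0:
46 = 5·9 + 1, so a_0 = 5
9 = 9·1 + 0, so a_1 = 9

[5; 9]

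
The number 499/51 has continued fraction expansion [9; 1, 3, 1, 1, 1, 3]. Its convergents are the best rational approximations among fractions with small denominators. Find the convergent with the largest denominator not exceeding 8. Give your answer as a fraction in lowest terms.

a_0 = 9: 9/1  (≤ bound)
a_1 = 1: 10/1  (≤ bound)
a_2 = 3: 39/4  (≤ bound)
a_3 = 1: 49/5  (≤ bound)
a_4 = 1: 88/9  (> 8, stop)

49/5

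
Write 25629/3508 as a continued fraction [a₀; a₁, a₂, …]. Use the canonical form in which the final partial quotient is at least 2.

25629 = 7·3508 + 1073, so a_0 = 7
3508 = 3·1073 + 289, so a_1 = 3
1073 = 3·289 + 206, so a_2 = 3
289 = 1·206 + 83, so a_3 = 1
206 = 2·83 + 40, so a_4 = 2
83 = 2·40 + 3, so a_5 = 2
40 = 13·3 + 1, so a_6 = 13
3 = 3·1 + 0, so a_7 = 3

[7; 3, 3, 1, 2, 2, 13, 3]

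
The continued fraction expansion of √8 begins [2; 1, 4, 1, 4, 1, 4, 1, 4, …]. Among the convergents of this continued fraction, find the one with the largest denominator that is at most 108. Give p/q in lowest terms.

99/35

List convergents until the denominator exceeds the bound:
a_0 = 2: 2/1  (≤ bound)
a_1 = 1: 3/1  (≤ bound)
a_2 = 4: 14/5  (≤ bound)
a_3 = 1: 17/6  (≤ bound)
a_4 = 4: 82/29  (≤ bound)
a_5 = 1: 99/35  (≤ bound)
a_6 = 4: 478/169  (> 108, stop)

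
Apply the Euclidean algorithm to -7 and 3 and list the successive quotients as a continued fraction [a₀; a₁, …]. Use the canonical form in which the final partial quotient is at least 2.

[-3; 1, 2]

Run the Euclidean algorithm, recording each quotient:
-7 = -3·3 + 2, so a_0 = -3
3 = 1·2 + 1, so a_1 = 1
2 = 2·1 + 0, so a_2 = 2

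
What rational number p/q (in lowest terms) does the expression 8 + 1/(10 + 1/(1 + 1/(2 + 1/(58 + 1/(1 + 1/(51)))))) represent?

798981/98716

Build up convergents one term at a time:
a_0 = 8: 8/1
a_1 = 10: 81/10
a_2 = 1: 89/11
a_3 = 2: 259/32
a_4 = 58: 15111/1867
a_5 = 1: 15370/1899
a_6 = 51: 798981/98716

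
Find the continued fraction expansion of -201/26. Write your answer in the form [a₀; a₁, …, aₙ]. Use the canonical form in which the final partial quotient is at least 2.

-201 = -8·26 + 7, so a_0 = -8
26 = 3·7 + 5, so a_1 = 3
7 = 1·5 + 2, so a_2 = 1
5 = 2·2 + 1, so a_3 = 2
2 = 2·1 + 0, so a_4 = 2

[-8; 3, 1, 2, 2]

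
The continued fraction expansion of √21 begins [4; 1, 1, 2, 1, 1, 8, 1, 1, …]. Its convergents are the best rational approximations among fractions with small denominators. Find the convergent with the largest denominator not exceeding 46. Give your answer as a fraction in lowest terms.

a_0 = 4: 4/1  (≤ bound)
a_1 = 1: 5/1  (≤ bound)
a_2 = 1: 9/2  (≤ bound)
a_3 = 2: 23/5  (≤ bound)
a_4 = 1: 32/7  (≤ bound)
a_5 = 1: 55/12  (≤ bound)
a_6 = 8: 472/103  (> 46, stop)

55/12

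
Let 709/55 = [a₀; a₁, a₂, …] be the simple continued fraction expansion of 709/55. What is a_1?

1

⌊709/55⌋ = 12, remainder 49
⌊55/49⌋ = 1, remainder 6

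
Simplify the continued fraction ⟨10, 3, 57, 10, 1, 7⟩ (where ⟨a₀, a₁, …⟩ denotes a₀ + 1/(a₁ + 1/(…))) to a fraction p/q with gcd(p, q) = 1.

a_0 = 10: 10/1
a_1 = 3: 31/3
a_2 = 57: 1777/172
a_3 = 10: 17801/1723
a_4 = 1: 19578/1895
a_5 = 7: 154847/14988

154847/14988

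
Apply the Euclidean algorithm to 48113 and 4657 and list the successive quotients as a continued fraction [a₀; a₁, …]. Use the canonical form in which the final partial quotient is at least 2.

[10; 3, 55, 9, 3]

⌊48113/4657⌋ = 10, remainder 1543
⌊4657/1543⌋ = 3, remainder 28
⌊1543/28⌋ = 55, remainder 3
⌊28/3⌋ = 9, remainder 1
⌊3/1⌋ = 3, remainder 0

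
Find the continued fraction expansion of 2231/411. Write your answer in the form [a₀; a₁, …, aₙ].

[5; 2, 2, 1, 58]

Repeatedly divide and take the remainder:
2231 = 5·411 + 176, so a_0 = 5
411 = 2·176 + 59, so a_1 = 2
176 = 2·59 + 58, so a_2 = 2
59 = 1·58 + 1, so a_3 = 1
58 = 58·1 + 0, so a_4 = 58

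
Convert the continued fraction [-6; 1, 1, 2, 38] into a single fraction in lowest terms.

Use the convergent recurrence hₖ = aₖ·hₖ₋₁ + hₖ₋₂ (and likewise for the denominators kₖ):
a_0 = -6: -6/1
a_1 = 1: -5/1
a_2 = 1: -11/2
a_3 = 2: -27/5
a_4 = 38: -1037/192

-1037/192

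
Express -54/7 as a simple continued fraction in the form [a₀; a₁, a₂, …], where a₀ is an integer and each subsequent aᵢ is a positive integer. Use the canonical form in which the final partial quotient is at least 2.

-54 = -8·7 + 2, so a_0 = -8
7 = 3·2 + 1, so a_1 = 3
2 = 2·1 + 0, so a_2 = 2

[-8; 3, 2]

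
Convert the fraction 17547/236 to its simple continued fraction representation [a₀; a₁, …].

[74; 2, 1, 5, 2, 1, 1, 2]

17547 = 74·236 + 83, so a_0 = 74
236 = 2·83 + 70, so a_1 = 2
83 = 1·70 + 13, so a_2 = 1
70 = 5·13 + 5, so a_3 = 5
13 = 2·5 + 3, so a_4 = 2
5 = 1·3 + 2, so a_5 = 1
3 = 1·2 + 1, so a_6 = 1
2 = 2·1 + 0, so a_7 = 2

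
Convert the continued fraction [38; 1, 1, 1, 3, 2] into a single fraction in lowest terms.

966/25

Use the convergent recurrence hₖ = aₖ·hₖ₋₁ + hₖ₋₂ (and likewise for the denominators kₖ):
a_0 = 38: 38/1
a_1 = 1: 39/1
a_2 = 1: 77/2
a_3 = 1: 116/3
a_4 = 3: 425/11
a_5 = 2: 966/25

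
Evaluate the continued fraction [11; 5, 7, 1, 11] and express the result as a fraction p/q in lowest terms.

Work from the innermost term outward:
Start with 11.
1 + 1/(11/1) = 1 + 1/11 = 12/11
7 + 1/(12/11) = 7 + 11/12 = 95/12
5 + 1/(95/12) = 5 + 12/95 = 487/95
11 + 1/(487/95) = 11 + 95/487 = 5452/487

5452/487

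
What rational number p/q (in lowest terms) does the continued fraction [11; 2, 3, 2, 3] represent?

629/55

Build up convergents one term at a time:
a_0 = 11: 11/1
a_1 = 2: 23/2
a_2 = 3: 80/7
a_3 = 2: 183/16
a_4 = 3: 629/55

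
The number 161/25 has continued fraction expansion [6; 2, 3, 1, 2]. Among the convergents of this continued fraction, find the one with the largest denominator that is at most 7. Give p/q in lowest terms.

45/7

a_0 = 6: 6/1  (≤ bound)
a_1 = 2: 13/2  (≤ bound)
a_2 = 3: 45/7  (≤ bound)
a_3 = 1: 58/9  (> 7, stop)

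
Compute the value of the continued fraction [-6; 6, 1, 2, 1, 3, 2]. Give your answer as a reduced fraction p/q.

-1340/229

a_0 = -6: -6/1
a_1 = 6: -35/6
a_2 = 1: -41/7
a_3 = 2: -117/20
a_4 = 1: -158/27
a_5 = 3: -591/101
a_6 = 2: -1340/229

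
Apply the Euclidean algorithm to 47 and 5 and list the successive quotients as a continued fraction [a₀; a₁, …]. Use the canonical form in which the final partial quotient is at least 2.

47 = 9·5 + 2, so a_0 = 9
5 = 2·2 + 1, so a_1 = 2
2 = 2·1 + 0, so a_2 = 2

[9; 2, 2]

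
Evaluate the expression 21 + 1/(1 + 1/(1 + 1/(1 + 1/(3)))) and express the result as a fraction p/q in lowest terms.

238/11

Compute successive convergents:
a_0 = 21: 21/1
a_1 = 1: 22/1
a_2 = 1: 43/2
a_3 = 1: 65/3
a_4 = 3: 238/11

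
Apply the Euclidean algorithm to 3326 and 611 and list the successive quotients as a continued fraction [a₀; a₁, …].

[5; 2, 3, 1, 12, 1, 4]

Repeatedly divide and take the remainder:
3326 = 5·611 + 271, so a_0 = 5
611 = 2·271 + 69, so a_1 = 2
271 = 3·69 + 64, so a_2 = 3
69 = 1·64 + 5, so a_3 = 1
64 = 12·5 + 4, so a_4 = 12
5 = 1·4 + 1, so a_5 = 1
4 = 4·1 + 0, so a_6 = 4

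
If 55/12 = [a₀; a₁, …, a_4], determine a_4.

Run the Euclidean algorithm, recording each quotient:
⌊55/12⌋ = 4, remainder 7
⌊12/7⌋ = 1, remainder 5
⌊7/5⌋ = 1, remainder 2
⌊5/2⌋ = 2, remainder 1
⌊2/1⌋ = 2, remainder 0

2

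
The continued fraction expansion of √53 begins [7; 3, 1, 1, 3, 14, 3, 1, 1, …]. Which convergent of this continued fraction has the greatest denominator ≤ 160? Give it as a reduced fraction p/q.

182/25

List convergents until the denominator exceeds the bound:
a_0 = 7: 7/1  (≤ bound)
a_1 = 3: 22/3  (≤ bound)
a_2 = 1: 29/4  (≤ bound)
a_3 = 1: 51/7  (≤ bound)
a_4 = 3: 182/25  (≤ bound)
a_5 = 14: 2599/357  (> 160, stop)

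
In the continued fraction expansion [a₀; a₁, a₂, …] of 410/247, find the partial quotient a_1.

Repeatedly divide and take the remainder:
410 ÷ 247 → quotient 1, remainder 163
247 ÷ 163 → quotient 1, remainder 84

1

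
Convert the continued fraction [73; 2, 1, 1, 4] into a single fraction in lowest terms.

a_0 = 73: 73/1
a_1 = 2: 147/2
a_2 = 1: 220/3
a_3 = 1: 367/5
a_4 = 4: 1688/23

1688/23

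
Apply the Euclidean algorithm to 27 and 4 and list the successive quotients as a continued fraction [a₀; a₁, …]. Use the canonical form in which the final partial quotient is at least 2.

[6; 1, 3]

Run the Euclidean algorithm, recording each quotient:
27 = 6·4 + 3, so a_0 = 6
4 = 1·3 + 1, so a_1 = 1
3 = 3·1 + 0, so a_2 = 3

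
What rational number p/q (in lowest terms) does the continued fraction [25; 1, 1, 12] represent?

638/25

Compute successive convergents:
a_0 = 25: 25/1
a_1 = 1: 26/1
a_2 = 1: 51/2
a_3 = 12: 638/25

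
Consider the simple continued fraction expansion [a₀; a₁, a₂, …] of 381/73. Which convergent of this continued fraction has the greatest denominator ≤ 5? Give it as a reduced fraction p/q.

26/5

a_0 = 5: 5/1  (≤ bound)
a_1 = 4: 21/4  (≤ bound)
a_2 = 1: 26/5  (≤ bound)
a_3 = 1: 47/9  (> 5, stop)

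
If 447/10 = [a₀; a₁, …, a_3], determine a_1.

447 ÷ 10 → quotient 44, remainder 7
10 ÷ 7 → quotient 1, remainder 3

1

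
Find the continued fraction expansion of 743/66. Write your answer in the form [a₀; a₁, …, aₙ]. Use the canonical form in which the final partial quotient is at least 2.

[11; 3, 1, 7, 2]

Run the Euclidean algorithm, recording each quotient:
743 ÷ 66 → quotient 11, remainder 17
66 ÷ 17 → quotient 3, remainder 15
17 ÷ 15 → quotient 1, remainder 2
15 ÷ 2 → quotient 7, remainder 1
2 ÷ 1 → quotient 2, remainder 0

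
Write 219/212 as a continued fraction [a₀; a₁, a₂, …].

Apply division with remainder until the remainder is 0:
219 = 1·212 + 7, so a_0 = 1
212 = 30·7 + 2, so a_1 = 30
7 = 3·2 + 1, so a_2 = 3
2 = 2·1 + 0, so a_3 = 2

[1; 30, 3, 2]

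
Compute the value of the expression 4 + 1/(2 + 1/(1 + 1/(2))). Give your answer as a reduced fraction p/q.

Collapse the nested fraction from the inside out:
Start with 2.
1 + 1/(2/1) = 1 + 1/2 = 3/2
2 + 1/(3/2) = 2 + 2/3 = 8/3
4 + 1/(8/3) = 4 + 3/8 = 35/8

35/8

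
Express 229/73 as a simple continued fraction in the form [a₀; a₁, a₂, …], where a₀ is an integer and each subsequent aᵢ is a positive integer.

[3; 7, 3, 3]

229 ÷ 73 → quotient 3, remainder 10
73 ÷ 10 → quotient 7, remainder 3
10 ÷ 3 → quotient 3, remainder 1
3 ÷ 1 → quotient 3, remainder 0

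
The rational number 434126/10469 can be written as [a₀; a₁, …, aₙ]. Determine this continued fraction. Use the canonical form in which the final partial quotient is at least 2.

[41; 2, 7, 3, 1, 12, 4, 3]

434126 = 41·10469 + 4897, so a_0 = 41
10469 = 2·4897 + 675, so a_1 = 2
4897 = 7·675 + 172, so a_2 = 7
675 = 3·172 + 159, so a_3 = 3
172 = 1·159 + 13, so a_4 = 1
159 = 12·13 + 3, so a_5 = 12
13 = 4·3 + 1, so a_6 = 4
3 = 3·1 + 0, so a_7 = 3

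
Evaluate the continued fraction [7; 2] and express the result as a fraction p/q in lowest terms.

a_0 = 7: 7/1
a_1 = 2: 15/2

15/2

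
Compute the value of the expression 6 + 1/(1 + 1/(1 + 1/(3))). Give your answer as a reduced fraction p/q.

Work from the innermost term outward:
Start with 3.
1 + 1/(3/1) = 1 + 1/3 = 4/3
1 + 1/(4/3) = 1 + 3/4 = 7/4
6 + 1/(7/4) = 6 + 4/7 = 46/7

46/7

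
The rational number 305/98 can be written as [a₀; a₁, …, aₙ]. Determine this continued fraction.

[3; 8, 1, 10]

305 = 3·98 + 11, so a_0 = 3
98 = 8·11 + 10, so a_1 = 8
11 = 1·10 + 1, so a_2 = 1
10 = 10·1 + 0, so a_3 = 10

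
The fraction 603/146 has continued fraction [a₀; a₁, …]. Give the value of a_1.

603 = 4·146 + 19, so a_0 = 4
146 = 7·19 + 13, so a_1 = 7

7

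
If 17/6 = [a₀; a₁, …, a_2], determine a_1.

Repeatedly divide and take the remainder:
17 ÷ 6 → quotient 2, remainder 5
6 ÷ 5 → quotient 1, remainder 1

1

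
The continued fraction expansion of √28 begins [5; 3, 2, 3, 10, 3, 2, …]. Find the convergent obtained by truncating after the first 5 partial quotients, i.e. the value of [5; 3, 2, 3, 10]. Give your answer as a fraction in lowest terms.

1307/247

Starting at the tail and folding back:
Start with 10.
3 + 1/(10/1) = 3 + 1/10 = 31/10
2 + 1/(31/10) = 2 + 10/31 = 72/31
3 + 1/(72/31) = 3 + 31/72 = 247/72
5 + 1/(247/72) = 5 + 72/247 = 1307/247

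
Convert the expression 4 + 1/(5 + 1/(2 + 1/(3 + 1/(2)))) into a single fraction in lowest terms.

a_0 = 4: 4/1
a_1 = 5: 21/5
a_2 = 2: 46/11
a_3 = 3: 159/38
a_4 = 2: 364/87

364/87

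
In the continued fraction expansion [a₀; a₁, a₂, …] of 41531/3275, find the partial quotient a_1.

1

41531 ÷ 3275 → quotient 12, remainder 2231
3275 ÷ 2231 → quotient 1, remainder 1044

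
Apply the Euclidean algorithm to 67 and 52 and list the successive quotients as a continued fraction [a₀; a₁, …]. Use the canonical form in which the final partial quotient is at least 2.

Run the Euclidean algorithm, recording each quotient:
⌊67/52⌋ = 1, remainder 15
⌊52/15⌋ = 3, remainder 7
⌊15/7⌋ = 2, remainder 1
⌊7/1⌋ = 7, remainder 0

[1; 3, 2, 7]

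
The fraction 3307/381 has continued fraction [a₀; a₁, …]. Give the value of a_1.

1

⌊3307/381⌋ = 8, remainder 259
⌊381/259⌋ = 1, remainder 122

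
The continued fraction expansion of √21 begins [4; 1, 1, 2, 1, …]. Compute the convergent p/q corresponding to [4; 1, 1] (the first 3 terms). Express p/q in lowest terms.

a_0 = 4: 4/1
a_1 = 1: 5/1
a_2 = 1: 9/2

9/2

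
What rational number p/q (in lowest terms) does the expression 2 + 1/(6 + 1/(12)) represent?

158/73

Starting at the tail and folding back:
Start with 12.
6 + 1/(12/1) = 6 + 1/12 = 73/12
2 + 1/(73/12) = 2 + 12/73 = 158/73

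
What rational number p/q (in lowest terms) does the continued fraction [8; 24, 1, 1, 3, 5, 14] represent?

103709/12898

Compute successive convergents:
a_0 = 8: 8/1
a_1 = 24: 193/24
a_2 = 1: 201/25
a_3 = 1: 394/49
a_4 = 3: 1383/172
a_5 = 5: 7309/909
a_6 = 14: 103709/12898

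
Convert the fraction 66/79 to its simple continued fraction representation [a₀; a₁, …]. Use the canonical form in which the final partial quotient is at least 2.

Repeatedly divide and take the remainder:
66 ÷ 79 → quotient 0, remainder 66
79 ÷ 66 → quotient 1, remainder 13
66 ÷ 13 → quotient 5, remainder 1
13 ÷ 1 → quotient 13, remainder 0

[0; 1, 5, 13]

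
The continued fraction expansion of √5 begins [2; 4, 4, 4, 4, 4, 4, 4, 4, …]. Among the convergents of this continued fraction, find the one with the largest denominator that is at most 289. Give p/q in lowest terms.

161/72

List convergents until the denominator exceeds the bound:
a_0 = 2: 2/1  (≤ bound)
a_1 = 4: 9/4  (≤ bound)
a_2 = 4: 38/17  (≤ bound)
a_3 = 4: 161/72  (≤ bound)
a_4 = 4: 682/305  (> 289, stop)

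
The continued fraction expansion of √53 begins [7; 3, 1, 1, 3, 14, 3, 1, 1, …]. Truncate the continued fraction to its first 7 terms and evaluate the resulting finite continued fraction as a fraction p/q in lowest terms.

Start with 3.
14 + 1/(3/1) = 14 + 1/3 = 43/3
3 + 1/(43/3) = 3 + 3/43 = 132/43
1 + 1/(132/43) = 1 + 43/132 = 175/132
1 + 1/(175/132) = 1 + 132/175 = 307/175
3 + 1/(307/175) = 3 + 175/307 = 1096/307
7 + 1/(1096/307) = 7 + 307/1096 = 7979/1096

7979/1096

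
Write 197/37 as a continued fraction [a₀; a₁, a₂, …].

[5; 3, 12]

197 ÷ 37 → quotient 5, remainder 12
37 ÷ 12 → quotient 3, remainder 1
12 ÷ 1 → quotient 12, remainder 0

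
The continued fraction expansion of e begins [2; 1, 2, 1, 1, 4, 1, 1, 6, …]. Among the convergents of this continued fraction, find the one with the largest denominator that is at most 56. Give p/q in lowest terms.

106/39

a_0 = 2: 2/1  (≤ bound)
a_1 = 1: 3/1  (≤ bound)
a_2 = 2: 8/3  (≤ bound)
a_3 = 1: 11/4  (≤ bound)
a_4 = 1: 19/7  (≤ bound)
a_5 = 4: 87/32  (≤ bound)
a_6 = 1: 106/39  (≤ bound)
a_7 = 1: 193/71  (> 56, stop)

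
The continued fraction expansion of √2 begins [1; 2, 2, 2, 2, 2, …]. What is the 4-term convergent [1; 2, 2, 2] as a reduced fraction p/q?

17/12

Work from the innermost term outward:
Start with 2.
2 + 1/(2/1) = 2 + 1/2 = 5/2
2 + 1/(5/2) = 2 + 2/5 = 12/5
1 + 1/(12/5) = 1 + 5/12 = 17/12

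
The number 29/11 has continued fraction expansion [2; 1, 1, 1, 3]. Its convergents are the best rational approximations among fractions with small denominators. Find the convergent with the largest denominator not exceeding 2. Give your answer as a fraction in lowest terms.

5/2

List convergents until the denominator exceeds the bound:
a_0 = 2: 2/1  (≤ bound)
a_1 = 1: 3/1  (≤ bound)
a_2 = 1: 5/2  (≤ bound)
a_3 = 1: 8/3  (> 2, stop)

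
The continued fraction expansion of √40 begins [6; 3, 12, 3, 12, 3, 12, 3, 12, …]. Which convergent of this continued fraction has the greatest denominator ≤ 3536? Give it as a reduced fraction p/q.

8886/1405

a_0 = 6: 6/1  (≤ bound)
a_1 = 3: 19/3  (≤ bound)
a_2 = 12: 234/37  (≤ bound)
a_3 = 3: 721/114  (≤ bound)
a_4 = 12: 8886/1405  (≤ bound)
a_5 = 3: 27379/4329  (> 3536, stop)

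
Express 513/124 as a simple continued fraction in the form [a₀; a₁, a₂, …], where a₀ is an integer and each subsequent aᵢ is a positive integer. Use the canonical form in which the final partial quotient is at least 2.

[4; 7, 3, 2, 2]

Run the Euclidean algorithm, recording each quotient:
513 ÷ 124 → quotient 4, remainder 17
124 ÷ 17 → quotient 7, remainder 5
17 ÷ 5 → quotient 3, remainder 2
5 ÷ 2 → quotient 2, remainder 1
2 ÷ 1 → quotient 2, remainder 0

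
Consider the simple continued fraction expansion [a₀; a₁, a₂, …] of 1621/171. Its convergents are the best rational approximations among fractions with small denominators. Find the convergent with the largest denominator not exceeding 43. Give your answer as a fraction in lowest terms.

a_0 = 9: 9/1  (≤ bound)
a_1 = 2: 19/2  (≤ bound)
a_2 = 11: 218/23  (≤ bound)
a_3 = 1: 237/25  (≤ bound)
a_4 = 2: 692/73  (> 43, stop)

237/25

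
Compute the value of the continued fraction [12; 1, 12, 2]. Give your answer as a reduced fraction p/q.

349/27

Start with 2.
12 + 1/(2/1) = 12 + 1/2 = 25/2
1 + 1/(25/2) = 1 + 2/25 = 27/25
12 + 1/(27/25) = 12 + 25/27 = 349/27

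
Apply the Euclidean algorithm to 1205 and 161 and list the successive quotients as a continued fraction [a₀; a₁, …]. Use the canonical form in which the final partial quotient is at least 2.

1205 ÷ 161 → quotient 7, remainder 78
161 ÷ 78 → quotient 2, remainder 5
78 ÷ 5 → quotient 15, remainder 3
5 ÷ 3 → quotient 1, remainder 2
3 ÷ 2 → quotient 1, remainder 1
2 ÷ 1 → quotient 2, remainder 0

[7; 2, 15, 1, 1, 2]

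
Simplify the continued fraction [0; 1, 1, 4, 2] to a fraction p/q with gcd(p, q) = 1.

Start with 2.
4 + 1/(2/1) = 4 + 1/2 = 9/2
1 + 1/(9/2) = 1 + 2/9 = 11/9
1 + 1/(11/9) = 1 + 9/11 = 20/11
0 + 1/(20/11) = 0 + 11/20 = 11/20

11/20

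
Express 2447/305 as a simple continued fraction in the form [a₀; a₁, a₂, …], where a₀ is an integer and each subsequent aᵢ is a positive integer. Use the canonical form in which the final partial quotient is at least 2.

[8; 43, 1, 1, 3]

2447 = 8·305 + 7, so a_0 = 8
305 = 43·7 + 4, so a_1 = 43
7 = 1·4 + 3, so a_2 = 1
4 = 1·3 + 1, so a_3 = 1
3 = 3·1 + 0, so a_4 = 3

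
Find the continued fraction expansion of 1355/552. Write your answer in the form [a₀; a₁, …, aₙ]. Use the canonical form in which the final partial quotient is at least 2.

1355 = 2·552 + 251, so a_0 = 2
552 = 2·251 + 50, so a_1 = 2
251 = 5·50 + 1, so a_2 = 5
50 = 50·1 + 0, so a_3 = 50

[2; 2, 5, 50]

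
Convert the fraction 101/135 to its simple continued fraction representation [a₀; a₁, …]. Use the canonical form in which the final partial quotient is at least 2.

101 ÷ 135 → quotient 0, remainder 101
135 ÷ 101 → quotient 1, remainder 34
101 ÷ 34 → quotient 2, remainder 33
34 ÷ 33 → quotient 1, remainder 1
33 ÷ 1 → quotient 33, remainder 0

[0; 1, 2, 1, 33]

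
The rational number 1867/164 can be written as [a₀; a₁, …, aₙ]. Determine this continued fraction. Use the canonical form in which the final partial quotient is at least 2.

[11; 2, 1, 1, 1, 1, 12]

Run the Euclidean algorithm, recording each quotient:
⌊1867/164⌋ = 11, remainder 63
⌊164/63⌋ = 2, remainder 38
⌊63/38⌋ = 1, remainder 25
⌊38/25⌋ = 1, remainder 13
⌊25/13⌋ = 1, remainder 12
⌊13/12⌋ = 1, remainder 1
⌊12/1⌋ = 12, remainder 0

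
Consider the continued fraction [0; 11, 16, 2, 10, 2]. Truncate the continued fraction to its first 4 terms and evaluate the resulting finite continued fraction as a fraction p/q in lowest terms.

33/365

Use the convergent recurrence hₖ = aₖ·hₖ₋₁ + hₖ₋₂ (and likewise for the denominators kₖ):
a_0 = 0: 0/1
a_1 = 11: 1/11
a_2 = 16: 16/177
a_3 = 2: 33/365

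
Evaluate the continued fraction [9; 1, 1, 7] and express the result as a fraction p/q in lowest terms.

a_0 = 9: 9/1
a_1 = 1: 10/1
a_2 = 1: 19/2
a_3 = 7: 143/15

143/15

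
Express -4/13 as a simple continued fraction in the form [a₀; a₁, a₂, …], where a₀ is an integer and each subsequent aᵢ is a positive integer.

-4 ÷ 13 → quotient -1, remainder 9
13 ÷ 9 → quotient 1, remainder 4
9 ÷ 4 → quotient 2, remainder 1
4 ÷ 1 → quotient 4, remainder 0

[-1; 1, 2, 4]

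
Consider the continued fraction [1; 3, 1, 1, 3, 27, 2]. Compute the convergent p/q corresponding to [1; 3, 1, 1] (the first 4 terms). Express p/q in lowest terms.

9/7

Collapse the nested fraction from the inside out:
Start with 1.
1 + 1/(1/1) = 1 + 1/1 = 2/1
3 + 1/(2/1) = 3 + 1/2 = 7/2
1 + 1/(7/2) = 1 + 2/7 = 9/7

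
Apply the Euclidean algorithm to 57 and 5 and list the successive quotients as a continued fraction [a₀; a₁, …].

Run the Euclidean algorithm, recording each quotient:
⌊57/5⌋ = 11, remainder 2
⌊5/2⌋ = 2, remainder 1
⌊2/1⌋ = 2, remainder 0

[11; 2, 2]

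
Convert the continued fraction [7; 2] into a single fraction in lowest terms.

15/2

a_0 = 7: 7/1
a_1 = 2: 15/2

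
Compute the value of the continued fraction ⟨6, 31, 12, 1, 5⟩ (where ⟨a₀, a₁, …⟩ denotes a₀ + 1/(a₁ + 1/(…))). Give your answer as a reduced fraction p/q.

Use the convergent recurrence hₖ = aₖ·hₖ₋₁ + hₖ₋₂ (and likewise for the denominators kₖ):
a_0 = 6: 6/1
a_1 = 31: 187/31
a_2 = 12: 2250/373
a_3 = 1: 2437/404
a_4 = 5: 14435/2393

14435/2393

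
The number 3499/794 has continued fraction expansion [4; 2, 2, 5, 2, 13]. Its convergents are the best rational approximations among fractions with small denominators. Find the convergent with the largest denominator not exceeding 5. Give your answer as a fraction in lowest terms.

22/5

a_0 = 4: 4/1  (≤ bound)
a_1 = 2: 9/2  (≤ bound)
a_2 = 2: 22/5  (≤ bound)
a_3 = 5: 119/27  (> 5, stop)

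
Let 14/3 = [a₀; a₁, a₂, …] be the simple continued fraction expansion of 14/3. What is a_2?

⌊14/3⌋ = 4, remainder 2
⌊3/2⌋ = 1, remainder 1
⌊2/1⌋ = 2, remainder 0

2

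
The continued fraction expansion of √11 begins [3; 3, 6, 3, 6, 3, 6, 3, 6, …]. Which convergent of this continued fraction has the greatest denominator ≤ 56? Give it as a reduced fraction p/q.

63/19

List convergents until the denominator exceeds the bound:
a_0 = 3: 3/1  (≤ bound)
a_1 = 3: 10/3  (≤ bound)
a_2 = 6: 63/19  (≤ bound)
a_3 = 3: 199/60  (> 56, stop)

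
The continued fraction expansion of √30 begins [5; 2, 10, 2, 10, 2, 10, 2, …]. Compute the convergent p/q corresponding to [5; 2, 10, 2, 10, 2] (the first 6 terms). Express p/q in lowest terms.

a_0 = 5: 5/1
a_1 = 2: 11/2
a_2 = 10: 115/21
a_3 = 2: 241/44
a_4 = 10: 2525/461
a_5 = 2: 5291/966

5291/966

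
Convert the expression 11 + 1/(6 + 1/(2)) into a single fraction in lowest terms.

Start with 2.
6 + 1/(2/1) = 6 + 1/2 = 13/2
11 + 1/(13/2) = 11 + 2/13 = 145/13

145/13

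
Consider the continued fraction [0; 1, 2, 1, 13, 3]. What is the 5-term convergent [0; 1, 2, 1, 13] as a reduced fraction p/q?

41/55

Compute successive convergents:
a_0 = 0: 0/1
a_1 = 1: 1/1
a_2 = 2: 2/3
a_3 = 1: 3/4
a_4 = 13: 41/55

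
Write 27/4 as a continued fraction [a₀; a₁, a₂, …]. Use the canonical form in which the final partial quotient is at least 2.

27 = 6·4 + 3, so a_0 = 6
4 = 1·3 + 1, so a_1 = 1
3 = 3·1 + 0, so a_2 = 3

[6; 1, 3]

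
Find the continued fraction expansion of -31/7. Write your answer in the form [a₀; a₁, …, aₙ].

[-5; 1, 1, 3]

⌊-31/7⌋ = -5, remainder 4
⌊7/4⌋ = 1, remainder 3
⌊4/3⌋ = 1, remainder 1
⌊3/1⌋ = 3, remainder 0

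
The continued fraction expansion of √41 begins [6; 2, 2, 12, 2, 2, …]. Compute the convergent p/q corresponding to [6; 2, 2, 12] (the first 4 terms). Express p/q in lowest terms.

Use the convergent recurrence hₖ = aₖ·hₖ₋₁ + hₖ₋₂ (and likewise for the denominators kₖ):
a_0 = 6: 6/1
a_1 = 2: 13/2
a_2 = 2: 32/5
a_3 = 12: 397/62

397/62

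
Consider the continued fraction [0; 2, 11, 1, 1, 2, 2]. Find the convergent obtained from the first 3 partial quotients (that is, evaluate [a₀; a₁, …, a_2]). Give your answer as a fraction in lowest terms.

11/23

a_0 = 0: 0/1
a_1 = 2: 1/2
a_2 = 11: 11/23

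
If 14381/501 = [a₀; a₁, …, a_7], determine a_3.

14381 ÷ 501 → quotient 28, remainder 353
501 ÷ 353 → quotient 1, remainder 148
353 ÷ 148 → quotient 2, remainder 57
148 ÷ 57 → quotient 2, remainder 34

2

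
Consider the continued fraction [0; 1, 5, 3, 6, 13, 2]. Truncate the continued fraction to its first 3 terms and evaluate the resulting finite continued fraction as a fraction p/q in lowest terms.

5/6

Start with 5.
1 + 1/(5/1) = 1 + 1/5 = 6/5
0 + 1/(6/5) = 0 + 5/6 = 5/6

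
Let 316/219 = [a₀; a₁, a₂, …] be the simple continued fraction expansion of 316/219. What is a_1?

Repeatedly divide and take the remainder:
⌊316/219⌋ = 1, remainder 97
⌊219/97⌋ = 2, remainder 25

2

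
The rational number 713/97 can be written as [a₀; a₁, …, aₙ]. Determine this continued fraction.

713 = 7·97 + 34, so a_0 = 7
97 = 2·34 + 29, so a_1 = 2
34 = 1·29 + 5, so a_2 = 1
29 = 5·5 + 4, so a_3 = 5
5 = 1·4 + 1, so a_4 = 1
4 = 4·1 + 0, so a_5 = 4

[7; 2, 1, 5, 1, 4]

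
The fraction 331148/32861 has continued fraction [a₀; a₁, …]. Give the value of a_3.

Run the Euclidean algorithm, recording each quotient:
⌊331148/32861⌋ = 10, remainder 2538
⌊32861/2538⌋ = 12, remainder 2405
⌊2538/2405⌋ = 1, remainder 133
⌊2405/133⌋ = 18, remainder 11

18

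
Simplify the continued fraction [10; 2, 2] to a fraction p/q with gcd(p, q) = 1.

Start with 2.
2 + 1/(2/1) = 2 + 1/2 = 5/2
10 + 1/(5/2) = 10 + 2/5 = 52/5

52/5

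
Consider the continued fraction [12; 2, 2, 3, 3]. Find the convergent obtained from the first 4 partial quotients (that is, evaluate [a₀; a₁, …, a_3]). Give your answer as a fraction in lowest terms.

211/17

Collapse the nested fraction from the inside out:
Start with 3.
2 + 1/(3/1) = 2 + 1/3 = 7/3
2 + 1/(7/3) = 2 + 3/7 = 17/7
12 + 1/(17/7) = 12 + 7/17 = 211/17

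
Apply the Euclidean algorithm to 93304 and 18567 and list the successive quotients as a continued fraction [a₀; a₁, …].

[5; 39, 1, 1, 2, 3, 13, 2]

Run the Euclidean algorithm, recording each quotient:
⌊93304/18567⌋ = 5, remainder 469
⌊18567/469⌋ = 39, remainder 276
⌊469/276⌋ = 1, remainder 193
⌊276/193⌋ = 1, remainder 83
⌊193/83⌋ = 2, remainder 27
⌊83/27⌋ = 3, remainder 2
⌊27/2⌋ = 13, remainder 1
⌊2/1⌋ = 2, remainder 0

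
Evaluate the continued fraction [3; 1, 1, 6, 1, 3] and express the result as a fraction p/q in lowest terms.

Collapse the nested fraction from the inside out:
Start with 3.
1 + 1/(3/1) = 1 + 1/3 = 4/3
6 + 1/(4/3) = 6 + 3/4 = 27/4
1 + 1/(27/4) = 1 + 4/27 = 31/27
1 + 1/(31/27) = 1 + 27/31 = 58/31
3 + 1/(58/31) = 3 + 31/58 = 205/58

205/58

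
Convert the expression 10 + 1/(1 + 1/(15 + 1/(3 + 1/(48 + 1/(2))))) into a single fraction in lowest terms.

52342/4785

a_0 = 10: 10/1
a_1 = 1: 11/1
a_2 = 15: 175/16
a_3 = 3: 536/49
a_4 = 48: 25903/2368
a_5 = 2: 52342/4785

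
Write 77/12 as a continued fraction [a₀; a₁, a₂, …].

[6; 2, 2, 2]

⌊77/12⌋ = 6, remainder 5
⌊12/5⌋ = 2, remainder 2
⌊5/2⌋ = 2, remainder 1
⌊2/1⌋ = 2, remainder 0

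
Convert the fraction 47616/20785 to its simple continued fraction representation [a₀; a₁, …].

47616 = 2·20785 + 6046, so a_0 = 2
20785 = 3·6046 + 2647, so a_1 = 3
6046 = 2·2647 + 752, so a_2 = 2
2647 = 3·752 + 391, so a_3 = 3
752 = 1·391 + 361, so a_4 = 1
391 = 1·361 + 30, so a_5 = 1
361 = 12·30 + 1, so a_6 = 12
30 = 30·1 + 0, so a_7 = 30

[2; 3, 2, 3, 1, 1, 12, 30]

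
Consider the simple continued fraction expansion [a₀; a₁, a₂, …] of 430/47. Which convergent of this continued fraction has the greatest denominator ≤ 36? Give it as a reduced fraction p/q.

a_0 = 9: 9/1  (≤ bound)
a_1 = 6: 55/6  (≤ bound)
a_2 = 1: 64/7  (≤ bound)
a_3 = 2: 183/20  (≤ bound)
a_4 = 2: 430/47  (> 36, stop)

183/20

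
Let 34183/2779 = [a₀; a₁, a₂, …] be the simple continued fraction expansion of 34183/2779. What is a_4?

13

⌊34183/2779⌋ = 12, remainder 835
⌊2779/835⌋ = 3, remainder 274
⌊835/274⌋ = 3, remainder 13
⌊274/13⌋ = 21, remainder 1
⌊13/1⌋ = 13, remainder 0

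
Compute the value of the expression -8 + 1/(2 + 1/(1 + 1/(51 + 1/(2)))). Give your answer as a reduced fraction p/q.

-2399/313

Start with 2.
51 + 1/(2/1) = 51 + 1/2 = 103/2
1 + 1/(103/2) = 1 + 2/103 = 105/103
2 + 1/(105/103) = 2 + 103/105 = 313/105
-8 + 1/(313/105) = -8 + 105/313 = -2399/313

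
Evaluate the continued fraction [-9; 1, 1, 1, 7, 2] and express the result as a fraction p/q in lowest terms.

a_0 = -9: -9/1
a_1 = 1: -8/1
a_2 = 1: -17/2
a_3 = 1: -25/3
a_4 = 7: -192/23
a_5 = 2: -409/49

-409/49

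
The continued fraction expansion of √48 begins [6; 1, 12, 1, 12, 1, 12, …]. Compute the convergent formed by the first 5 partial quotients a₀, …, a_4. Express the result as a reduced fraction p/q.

Compute successive convergents:
a_0 = 6: 6/1
a_1 = 1: 7/1
a_2 = 12: 90/13
a_3 = 1: 97/14
a_4 = 12: 1254/181

1254/181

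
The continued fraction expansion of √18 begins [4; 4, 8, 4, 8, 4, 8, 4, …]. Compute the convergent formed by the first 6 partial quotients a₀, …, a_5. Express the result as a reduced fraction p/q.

19601/4620

Collapse the nested fraction from the inside out:
Start with 4.
8 + 1/(4/1) = 8 + 1/4 = 33/4
4 + 1/(33/4) = 4 + 4/33 = 136/33
8 + 1/(136/33) = 8 + 33/136 = 1121/136
4 + 1/(1121/136) = 4 + 136/1121 = 4620/1121
4 + 1/(4620/1121) = 4 + 1121/4620 = 19601/4620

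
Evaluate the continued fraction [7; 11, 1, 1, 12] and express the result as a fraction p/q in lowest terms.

Work from the innermost term outward:
Start with 12.
1 + 1/(12/1) = 1 + 1/12 = 13/12
1 + 1/(13/12) = 1 + 12/13 = 25/13
11 + 1/(25/13) = 11 + 13/25 = 288/25
7 + 1/(288/25) = 7 + 25/288 = 2041/288

2041/288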